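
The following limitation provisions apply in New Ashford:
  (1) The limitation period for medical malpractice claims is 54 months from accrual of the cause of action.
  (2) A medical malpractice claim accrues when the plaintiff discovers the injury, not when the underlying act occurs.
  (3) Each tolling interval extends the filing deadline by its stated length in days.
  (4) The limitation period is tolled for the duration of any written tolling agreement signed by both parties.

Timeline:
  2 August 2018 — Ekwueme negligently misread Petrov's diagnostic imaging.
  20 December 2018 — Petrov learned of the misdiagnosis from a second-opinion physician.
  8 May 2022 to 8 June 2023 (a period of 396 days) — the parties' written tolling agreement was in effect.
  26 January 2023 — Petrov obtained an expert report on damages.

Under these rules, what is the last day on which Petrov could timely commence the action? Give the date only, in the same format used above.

Accrual is tied to discovery, so the period began on 20 December 2018 rather than on 2 August 2018 when the act occurred.
Adding the 54 months base period to 20 December 2018 gives a deadline of 20 June 2023, before any tolling.
Because the written tolling agreement ran from 8 May 2022 to 8 June 2023, the deadline is extended by 396 days to 20 July 2024.
None of the other events listed affects the running of the period under the stated rules.

20 July 2024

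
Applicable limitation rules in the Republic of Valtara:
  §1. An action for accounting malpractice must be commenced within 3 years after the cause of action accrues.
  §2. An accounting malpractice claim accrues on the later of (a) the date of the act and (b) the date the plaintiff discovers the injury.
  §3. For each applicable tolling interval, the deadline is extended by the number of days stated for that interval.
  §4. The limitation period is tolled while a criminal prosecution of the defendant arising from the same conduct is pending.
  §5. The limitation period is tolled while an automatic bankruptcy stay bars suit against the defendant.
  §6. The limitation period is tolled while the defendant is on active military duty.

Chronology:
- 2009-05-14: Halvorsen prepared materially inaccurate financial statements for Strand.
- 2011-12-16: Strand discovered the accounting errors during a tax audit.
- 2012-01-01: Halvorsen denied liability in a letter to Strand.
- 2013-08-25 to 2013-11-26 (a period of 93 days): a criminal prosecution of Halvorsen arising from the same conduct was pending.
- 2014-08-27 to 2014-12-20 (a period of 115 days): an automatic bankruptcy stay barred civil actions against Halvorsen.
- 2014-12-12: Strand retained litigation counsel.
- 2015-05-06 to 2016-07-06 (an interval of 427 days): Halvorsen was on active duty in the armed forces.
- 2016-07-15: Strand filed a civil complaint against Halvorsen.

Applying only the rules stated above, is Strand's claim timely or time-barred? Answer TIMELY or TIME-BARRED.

TIMELY

Taking the later of the act (2009-05-14) and discovery (2011-12-16), the claim accrued on 2011-12-16.
3 years from 2011-12-16 is 2014-12-16.
Because the pending criminal prosecution ran from 2013-08-25 to 2013-11-26, the deadline is extended by 93 days to 2015-03-19.
The automatic bankruptcy stay from 2014-08-27 to 2014-12-20 tolled the period for 115 days, extending the deadline to 2015-07-12.
The period was tolled for 427 days by the defendant's active military service (2015-05-06 to 2016-07-06), pushing the deadline to 2016-09-11.
Nothing else in the chronology tolls or restarts the period.
Filing on 2016-07-15 beat the 2016-09-11 deadline — the action is timely.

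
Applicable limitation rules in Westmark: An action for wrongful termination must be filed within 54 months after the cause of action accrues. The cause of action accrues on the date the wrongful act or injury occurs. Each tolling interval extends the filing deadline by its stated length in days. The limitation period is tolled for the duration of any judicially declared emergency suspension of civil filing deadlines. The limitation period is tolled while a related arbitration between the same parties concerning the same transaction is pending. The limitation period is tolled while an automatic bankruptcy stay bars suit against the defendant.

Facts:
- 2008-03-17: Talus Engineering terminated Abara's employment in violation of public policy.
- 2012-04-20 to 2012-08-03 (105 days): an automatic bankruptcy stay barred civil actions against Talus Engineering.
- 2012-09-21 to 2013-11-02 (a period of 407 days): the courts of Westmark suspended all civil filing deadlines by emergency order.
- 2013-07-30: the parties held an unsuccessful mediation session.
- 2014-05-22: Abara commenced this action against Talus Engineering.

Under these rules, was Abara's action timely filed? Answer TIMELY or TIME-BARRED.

The limitation period began to run on 2008-03-17.
The untolled deadline — 54 months after 2008-03-17 — is 2012-09-17.
The automatic bankruptcy stay from 2012-04-20 to 2012-08-03 tolled the period for 105 days, extending the deadline to 2012-12-31.
Because the emergency suspension of filing deadlines ran from 2012-09-21 to 2013-11-02, the deadline is extended by 407 days to 2014-02-11.
Nothing else in the chronology tolls or restarts the period.
The 2014-05-22 filing falls after the 2014-02-11 deadline; the claim is time-barred.

TIME-BARRED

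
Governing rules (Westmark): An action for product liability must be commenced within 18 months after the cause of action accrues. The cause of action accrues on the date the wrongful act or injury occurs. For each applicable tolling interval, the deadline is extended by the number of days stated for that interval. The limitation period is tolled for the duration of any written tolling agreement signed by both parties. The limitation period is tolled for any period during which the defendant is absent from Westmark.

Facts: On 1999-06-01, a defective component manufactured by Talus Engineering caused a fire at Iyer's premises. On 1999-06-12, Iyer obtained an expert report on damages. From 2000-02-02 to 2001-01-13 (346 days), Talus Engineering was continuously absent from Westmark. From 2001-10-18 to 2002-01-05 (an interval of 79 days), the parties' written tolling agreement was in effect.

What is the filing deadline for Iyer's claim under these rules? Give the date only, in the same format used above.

2002-01-30

The claim accrued on 1999-06-01, when the wrongful act occurred.
Adding the 18 months base period to 1999-06-01 gives a deadline of 2000-12-01, before any tolling.
The defendant's absence from the jurisdiction from 2000-02-02 to 2001-01-13 tolled the period for 346 days, extending the deadline to 2001-11-12.
The written tolling agreement from 2001-10-18 to 2002-01-05 tolled the period for 79 days, extending the deadline to 2002-01-30.
The other events in the timeline have no effect on the limitation period under the stated rules.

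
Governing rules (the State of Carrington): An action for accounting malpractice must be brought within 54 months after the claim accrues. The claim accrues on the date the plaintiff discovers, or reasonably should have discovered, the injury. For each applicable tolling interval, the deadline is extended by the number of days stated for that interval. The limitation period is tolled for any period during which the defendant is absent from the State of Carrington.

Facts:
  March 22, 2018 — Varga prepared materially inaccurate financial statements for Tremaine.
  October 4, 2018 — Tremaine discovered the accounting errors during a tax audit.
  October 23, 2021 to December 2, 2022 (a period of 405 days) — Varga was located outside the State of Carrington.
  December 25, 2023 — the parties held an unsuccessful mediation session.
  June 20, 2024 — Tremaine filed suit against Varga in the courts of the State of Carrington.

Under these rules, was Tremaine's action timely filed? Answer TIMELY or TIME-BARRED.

TIME-BARRED

Accrual is tied to discovery, so the period began on October 4, 2018 rather than on March 22, 2018 when the act occurred.
Adding the 54 months base period to October 4, 2018 gives a deadline of April 4, 2023, before any tolling.
The defendant's absence from the jurisdiction from October 23, 2021 to December 2, 2022 tolled the period for 405 days, extending the deadline to May 13, 2024.
None of the other events listed affects the running of the period under the stated rules.
Filing on June 20, 2024 missed the May 13, 2024 deadline — the action is time-barred.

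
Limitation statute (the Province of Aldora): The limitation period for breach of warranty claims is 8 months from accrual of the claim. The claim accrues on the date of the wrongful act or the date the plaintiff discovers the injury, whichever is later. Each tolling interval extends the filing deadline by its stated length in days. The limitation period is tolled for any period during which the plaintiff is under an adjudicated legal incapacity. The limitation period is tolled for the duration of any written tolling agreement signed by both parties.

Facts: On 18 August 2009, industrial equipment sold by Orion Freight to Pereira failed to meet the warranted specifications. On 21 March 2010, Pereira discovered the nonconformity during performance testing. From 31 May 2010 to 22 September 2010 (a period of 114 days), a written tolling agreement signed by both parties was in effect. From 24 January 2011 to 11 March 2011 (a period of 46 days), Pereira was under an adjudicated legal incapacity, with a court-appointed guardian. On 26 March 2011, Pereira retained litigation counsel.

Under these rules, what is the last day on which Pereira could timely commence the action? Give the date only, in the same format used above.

30 April 2011

The claim accrued on 21 March 2010 — the later of the 18 August 2009 act and the 21 March 2010 discovery.
The untolled deadline — 8 months after 21 March 2010 — is 21 November 2010.
Because the written tolling agreement ran from 31 May 2010 to 22 September 2010, the deadline is extended by 114 days to 15 March 2011.
The period was tolled for 46 days by the plaintiff's legal incapacity (24 January 2011 to 11 March 2011), pushing the deadline to 30 April 2011.
The other events in the timeline have no effect on the limitation period under the stated rules.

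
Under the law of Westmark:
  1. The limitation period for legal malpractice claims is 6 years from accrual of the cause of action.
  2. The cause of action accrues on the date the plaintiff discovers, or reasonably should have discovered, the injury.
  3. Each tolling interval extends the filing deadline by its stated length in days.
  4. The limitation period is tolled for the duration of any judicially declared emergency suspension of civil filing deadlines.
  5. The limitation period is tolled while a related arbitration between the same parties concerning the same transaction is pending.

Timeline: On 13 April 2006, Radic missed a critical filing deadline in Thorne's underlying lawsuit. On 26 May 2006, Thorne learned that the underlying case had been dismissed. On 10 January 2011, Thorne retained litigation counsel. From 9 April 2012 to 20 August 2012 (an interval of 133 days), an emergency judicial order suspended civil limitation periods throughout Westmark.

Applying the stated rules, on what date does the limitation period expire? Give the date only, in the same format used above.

Accrual is tied to discovery, so the period began on 26 May 2006 rather than on 13 April 2006 when the act occurred.
The untolled deadline — 6 years after 26 May 2006 — is 26 May 2012.
The period was tolled for 133 days by the emergency suspension of filing deadlines (9 April 2012 to 20 August 2012), pushing the deadline to 6 October 2012.
None of the other events listed affects the running of the period under the stated rules.

6 October 2012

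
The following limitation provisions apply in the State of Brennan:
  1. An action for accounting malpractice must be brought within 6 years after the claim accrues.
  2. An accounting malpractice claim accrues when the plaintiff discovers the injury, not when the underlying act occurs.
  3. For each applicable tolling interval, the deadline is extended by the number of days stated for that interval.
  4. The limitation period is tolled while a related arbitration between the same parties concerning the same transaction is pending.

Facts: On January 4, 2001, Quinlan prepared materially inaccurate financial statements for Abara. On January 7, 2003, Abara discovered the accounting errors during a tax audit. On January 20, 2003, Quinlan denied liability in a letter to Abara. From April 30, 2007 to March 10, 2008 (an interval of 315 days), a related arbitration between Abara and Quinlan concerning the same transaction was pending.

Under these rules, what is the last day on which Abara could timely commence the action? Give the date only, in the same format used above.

November 18, 2009

Accrual is tied to discovery, so the period began on January 7, 2003 rather than on January 4, 2001 when the act occurred.
The untolled deadline — 6 years after January 7, 2003 — is January 7, 2009.
Because the pending related arbitration ran from April 30, 2007 to March 10, 2008, the deadline is extended by 315 days to November 18, 2009.
Nothing else in the chronology tolls or restarts the period.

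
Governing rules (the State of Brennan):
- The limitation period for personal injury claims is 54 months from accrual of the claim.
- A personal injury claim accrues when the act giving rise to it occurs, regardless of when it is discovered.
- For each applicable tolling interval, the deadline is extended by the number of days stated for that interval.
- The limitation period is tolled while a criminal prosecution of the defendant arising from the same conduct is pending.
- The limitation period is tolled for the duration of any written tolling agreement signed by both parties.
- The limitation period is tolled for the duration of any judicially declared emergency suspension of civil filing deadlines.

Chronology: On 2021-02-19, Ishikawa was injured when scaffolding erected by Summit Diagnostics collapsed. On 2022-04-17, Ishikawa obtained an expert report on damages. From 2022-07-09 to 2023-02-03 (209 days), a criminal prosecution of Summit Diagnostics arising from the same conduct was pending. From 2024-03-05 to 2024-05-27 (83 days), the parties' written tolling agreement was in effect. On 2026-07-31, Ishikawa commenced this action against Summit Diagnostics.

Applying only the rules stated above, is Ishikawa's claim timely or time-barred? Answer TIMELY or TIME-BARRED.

The claim accrued on 2021-02-19, the date of the act.
54 months from 2021-02-19 is 2025-08-19.
The pending criminal prosecution from 2022-07-09 to 2023-02-03 tolled the period for 209 days, extending the deadline to 2026-03-16.
Because the written tolling agreement ran from 2024-03-05 to 2024-05-27, the deadline is extended by 83 days to 2026-06-07.
The other events in the timeline have no effect on the limitation period under the stated rules.
The 2026-07-31 filing falls after the 2026-06-07 deadline; the claim is time-barred.

TIME-BARRED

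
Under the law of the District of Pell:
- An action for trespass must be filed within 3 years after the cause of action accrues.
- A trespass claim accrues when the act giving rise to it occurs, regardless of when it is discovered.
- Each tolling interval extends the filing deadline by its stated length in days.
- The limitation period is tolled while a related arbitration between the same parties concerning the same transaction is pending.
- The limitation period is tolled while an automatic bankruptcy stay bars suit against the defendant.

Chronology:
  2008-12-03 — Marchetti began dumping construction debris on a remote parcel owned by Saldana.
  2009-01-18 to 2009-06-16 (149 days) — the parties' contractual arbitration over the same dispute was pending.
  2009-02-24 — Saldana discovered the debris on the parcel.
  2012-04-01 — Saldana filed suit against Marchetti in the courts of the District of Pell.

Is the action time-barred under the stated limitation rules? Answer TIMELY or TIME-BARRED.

TIMELY

Accrual is governed by the date of the act, so the period began to run on 2008-12-03; the later discovery on 2009-02-24 is irrelevant under the stated rule.
3 years from 2008-12-03 is 2011-12-03.
The pending related arbitration from 2009-01-18 to 2009-06-16 tolled the period for 149 days, extending the deadline to 2012-04-30.
Filing on 2012-04-01 beat the 2012-04-30 deadline — the action is timely.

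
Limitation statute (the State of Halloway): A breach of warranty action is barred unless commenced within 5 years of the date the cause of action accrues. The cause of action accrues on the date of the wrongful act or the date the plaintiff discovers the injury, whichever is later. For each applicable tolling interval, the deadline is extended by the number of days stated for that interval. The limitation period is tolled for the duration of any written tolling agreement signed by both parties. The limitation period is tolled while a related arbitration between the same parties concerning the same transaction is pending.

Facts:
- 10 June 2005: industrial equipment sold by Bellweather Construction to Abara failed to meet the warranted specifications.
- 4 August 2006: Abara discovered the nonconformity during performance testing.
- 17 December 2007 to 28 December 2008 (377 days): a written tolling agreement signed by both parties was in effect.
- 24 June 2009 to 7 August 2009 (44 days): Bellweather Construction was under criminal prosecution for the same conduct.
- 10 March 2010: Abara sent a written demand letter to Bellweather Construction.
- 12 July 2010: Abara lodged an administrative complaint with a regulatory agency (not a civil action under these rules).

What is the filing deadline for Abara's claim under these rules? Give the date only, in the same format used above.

Because discovery on 4 August 2006 post-dates the 10 June 2005 act, accrual under the later-of rule falls on 4 August 2006.
5 years from 4 August 2006 is 4 August 2011.
The written tolling agreement from 17 December 2007 to 28 December 2008 tolled the period for 377 days, extending the deadline to 15 August 2012.
No stated provision tolls the period for a criminal prosecution, so the interval from 24 June 2009 to 7 August 2009 has no effect on the deadline.
The other events in the timeline have no effect on the limitation period under the stated rules.

15 August 2012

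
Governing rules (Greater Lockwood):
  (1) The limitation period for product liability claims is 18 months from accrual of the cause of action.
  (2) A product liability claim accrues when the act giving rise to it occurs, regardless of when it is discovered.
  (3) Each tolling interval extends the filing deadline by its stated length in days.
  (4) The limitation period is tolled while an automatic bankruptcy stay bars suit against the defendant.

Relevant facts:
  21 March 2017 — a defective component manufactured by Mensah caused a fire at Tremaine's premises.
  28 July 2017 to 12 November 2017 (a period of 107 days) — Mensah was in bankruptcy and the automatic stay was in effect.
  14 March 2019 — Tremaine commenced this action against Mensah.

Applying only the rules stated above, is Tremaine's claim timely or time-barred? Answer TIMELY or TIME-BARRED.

The claim accrued on 21 March 2017, when the wrongful act occurred.
The untolled deadline — 18 months after 21 March 2017 — is 21 September 2018.
The automatic bankruptcy stay from 28 July 2017 to 12 November 2017 tolled the period for 107 days, extending the deadline to 6 January 2019.
The 14 March 2019 filing falls after the 6 January 2019 deadline; the claim is time-barred.

TIME-BARRED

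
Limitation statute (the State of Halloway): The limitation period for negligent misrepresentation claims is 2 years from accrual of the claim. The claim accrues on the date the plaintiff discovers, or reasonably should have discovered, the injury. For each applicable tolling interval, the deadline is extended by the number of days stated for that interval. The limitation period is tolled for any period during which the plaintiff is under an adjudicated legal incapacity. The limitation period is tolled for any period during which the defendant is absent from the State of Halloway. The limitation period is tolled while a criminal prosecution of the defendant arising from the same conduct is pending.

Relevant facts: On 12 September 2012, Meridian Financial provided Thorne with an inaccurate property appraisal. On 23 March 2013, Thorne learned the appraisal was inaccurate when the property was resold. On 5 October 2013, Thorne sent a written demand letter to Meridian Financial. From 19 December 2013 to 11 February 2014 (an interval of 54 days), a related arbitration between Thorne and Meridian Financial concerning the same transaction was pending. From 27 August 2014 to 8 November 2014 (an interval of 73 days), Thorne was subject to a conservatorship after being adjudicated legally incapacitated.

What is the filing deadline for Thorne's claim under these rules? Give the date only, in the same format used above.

4 June 2015

Under the discovery rule, the claim accrued on 23 March 2013, when Thorne discovered the injury — not on the 12 September 2012 date of the underlying act.
Adding the 2 years base period to 23 March 2013 gives a deadline of 23 March 2015, before any tolling.
The plaintiff's legal incapacity from 27 August 2014 to 8 November 2014 tolled the period for 73 days, extending the deadline to 4 June 2015.
The pending related arbitration from 19 December 2013 to 11 February 2014 does not toll the period, because no stated rule makes a pending arbitration a tolling event.
The other events in the timeline have no effect on the limitation period under the stated rules.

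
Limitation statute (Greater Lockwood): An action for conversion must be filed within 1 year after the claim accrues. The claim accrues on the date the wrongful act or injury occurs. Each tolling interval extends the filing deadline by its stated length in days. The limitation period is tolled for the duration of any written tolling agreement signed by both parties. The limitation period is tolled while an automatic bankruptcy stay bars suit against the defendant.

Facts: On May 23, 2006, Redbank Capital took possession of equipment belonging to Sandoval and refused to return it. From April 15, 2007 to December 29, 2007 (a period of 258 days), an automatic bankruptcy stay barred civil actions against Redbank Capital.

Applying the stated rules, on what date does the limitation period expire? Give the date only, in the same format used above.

February 5, 2008

The claim accrued on May 23, 2006, the date of the act.
The untolled deadline — 1 year after May 23, 2006 — is May 23, 2007.
Because the automatic bankruptcy stay ran from April 15, 2007 to December 29, 2007, the deadline is extended by 258 days to February 5, 2008.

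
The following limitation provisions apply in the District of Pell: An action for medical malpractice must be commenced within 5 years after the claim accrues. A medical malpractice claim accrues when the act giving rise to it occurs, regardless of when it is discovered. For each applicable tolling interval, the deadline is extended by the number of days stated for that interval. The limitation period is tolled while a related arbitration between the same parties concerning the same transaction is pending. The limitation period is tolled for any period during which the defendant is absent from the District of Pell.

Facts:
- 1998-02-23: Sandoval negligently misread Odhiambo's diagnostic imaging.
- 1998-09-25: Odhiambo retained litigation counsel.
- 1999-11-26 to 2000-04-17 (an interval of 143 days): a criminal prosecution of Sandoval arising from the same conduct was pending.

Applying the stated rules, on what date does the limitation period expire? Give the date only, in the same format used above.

2003-02-23

The claim accrued on 1998-02-23, when the wrongful act occurred.
Adding the 5 years base period to 1998-02-23 gives a deadline of 2003-02-23, before any tolling.
The pending criminal prosecution from 1999-11-26 to 2000-04-17 does not toll the period, because no stated rule makes a criminal prosecution a tolling event.
None of the other events listed affects the running of the period under the stated rules.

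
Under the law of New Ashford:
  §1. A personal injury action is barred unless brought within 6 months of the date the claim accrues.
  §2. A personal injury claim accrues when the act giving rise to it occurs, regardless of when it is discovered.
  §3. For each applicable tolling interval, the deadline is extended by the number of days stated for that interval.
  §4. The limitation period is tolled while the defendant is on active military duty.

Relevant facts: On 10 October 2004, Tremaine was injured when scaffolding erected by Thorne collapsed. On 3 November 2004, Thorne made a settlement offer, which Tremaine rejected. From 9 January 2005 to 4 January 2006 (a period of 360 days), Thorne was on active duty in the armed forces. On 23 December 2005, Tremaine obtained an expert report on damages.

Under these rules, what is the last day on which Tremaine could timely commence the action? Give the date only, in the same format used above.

5 April 2006

The limitation period began to run on 10 October 2004.
The untolled deadline — 6 months after 10 October 2004 — is 10 April 2005.
The defendant's active military service from 9 January 2005 to 4 January 2006 tolled the period for 360 days, extending the deadline to 5 April 2006.
None of the other events listed affects the running of the period under the stated rules.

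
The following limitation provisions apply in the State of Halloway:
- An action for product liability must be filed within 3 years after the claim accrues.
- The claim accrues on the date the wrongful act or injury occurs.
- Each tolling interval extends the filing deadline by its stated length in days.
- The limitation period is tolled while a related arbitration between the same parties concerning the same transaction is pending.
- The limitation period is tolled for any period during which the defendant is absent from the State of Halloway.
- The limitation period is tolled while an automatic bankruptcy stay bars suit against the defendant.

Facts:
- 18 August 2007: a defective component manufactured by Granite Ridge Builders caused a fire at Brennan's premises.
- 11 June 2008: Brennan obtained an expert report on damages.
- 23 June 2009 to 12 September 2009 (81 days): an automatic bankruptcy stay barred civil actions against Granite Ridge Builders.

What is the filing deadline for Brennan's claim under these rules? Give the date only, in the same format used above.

7 November 2010

The claim accrued on 18 August 2007, the date of the act.
3 years from 18 August 2007 is 18 August 2010.
The period was tolled for 81 days by the automatic bankruptcy stay (23 June 2009 to 12 September 2009), pushing the deadline to 7 November 2010.
None of the other events listed affects the running of the period under the stated rules.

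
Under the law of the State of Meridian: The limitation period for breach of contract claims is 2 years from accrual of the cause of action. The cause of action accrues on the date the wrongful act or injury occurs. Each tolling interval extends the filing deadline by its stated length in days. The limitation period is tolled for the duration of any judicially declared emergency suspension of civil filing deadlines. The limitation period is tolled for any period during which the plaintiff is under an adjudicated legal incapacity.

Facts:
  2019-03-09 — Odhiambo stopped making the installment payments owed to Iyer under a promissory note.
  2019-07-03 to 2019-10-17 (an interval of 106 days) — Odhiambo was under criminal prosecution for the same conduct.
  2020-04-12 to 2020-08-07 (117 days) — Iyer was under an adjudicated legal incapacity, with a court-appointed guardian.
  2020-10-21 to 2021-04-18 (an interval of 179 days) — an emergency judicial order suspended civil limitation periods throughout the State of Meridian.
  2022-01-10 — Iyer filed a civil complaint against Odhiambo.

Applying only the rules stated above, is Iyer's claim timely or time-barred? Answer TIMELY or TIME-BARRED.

TIME-BARRED

The limitation period began to run on 2019-03-09.
Adding the 2 years base period to 2019-03-09 gives a deadline of 2021-03-09, before any tolling.
The period was tolled for 117 days by the plaintiff's legal incapacity (2020-04-12 to 2020-08-07), pushing the deadline to 2021-07-04.
The emergency suspension of filing deadlines from 2020-10-21 to 2021-04-18 tolled the period for 179 days, extending the deadline to 2021-12-30.
Although a criminal prosecution ran from 2019-07-03 to 2019-10-17, the stated rules do not make that a tolling event, so it is disregarded.
Iyer filed on 2022-01-10, after the 2021-12-30 deadline, so the action is time-barred.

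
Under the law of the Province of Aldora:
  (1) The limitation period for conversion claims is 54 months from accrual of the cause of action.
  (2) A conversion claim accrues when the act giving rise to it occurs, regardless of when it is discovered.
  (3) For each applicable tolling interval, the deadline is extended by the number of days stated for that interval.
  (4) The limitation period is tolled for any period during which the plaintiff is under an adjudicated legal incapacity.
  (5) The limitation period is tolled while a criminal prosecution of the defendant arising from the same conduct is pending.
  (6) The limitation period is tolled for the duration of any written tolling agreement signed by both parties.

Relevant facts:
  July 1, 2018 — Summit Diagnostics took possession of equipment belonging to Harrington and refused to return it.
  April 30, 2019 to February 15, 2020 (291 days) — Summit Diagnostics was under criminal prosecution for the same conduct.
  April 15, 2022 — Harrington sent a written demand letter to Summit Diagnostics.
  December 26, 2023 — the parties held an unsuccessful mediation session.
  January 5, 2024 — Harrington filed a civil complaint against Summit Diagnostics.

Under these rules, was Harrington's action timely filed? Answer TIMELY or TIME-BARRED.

TIME-BARRED

The limitation period began to run on July 1, 2018.
The untolled deadline — 54 months after July 1, 2018 — is January 1, 2023.
The pending criminal prosecution from April 30, 2019 to February 15, 2020 tolled the period for 291 days, extending the deadline to October 19, 2023.
The other events in the timeline have no effect on the limitation period under the stated rules.
The January 5, 2024 filing falls after the October 19, 2023 deadline; the claim is time-barred.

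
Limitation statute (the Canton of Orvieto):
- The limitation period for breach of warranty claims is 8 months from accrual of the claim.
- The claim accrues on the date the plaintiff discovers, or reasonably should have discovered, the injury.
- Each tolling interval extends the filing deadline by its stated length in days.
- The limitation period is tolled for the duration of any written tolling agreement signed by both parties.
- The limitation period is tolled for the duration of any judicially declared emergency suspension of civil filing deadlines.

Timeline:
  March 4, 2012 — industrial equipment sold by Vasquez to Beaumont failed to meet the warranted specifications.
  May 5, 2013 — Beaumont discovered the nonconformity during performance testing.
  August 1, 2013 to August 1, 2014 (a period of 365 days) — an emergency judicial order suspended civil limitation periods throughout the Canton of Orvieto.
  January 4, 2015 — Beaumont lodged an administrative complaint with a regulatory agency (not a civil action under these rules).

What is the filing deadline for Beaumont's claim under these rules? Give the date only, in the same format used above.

The claim did not accrue until Beaumont discovered the injury on May 5, 2013; the March 4, 2012 act date does not start the clock under the stated rule.
The untolled deadline — 8 months after May 5, 2013 — is January 5, 2014.
Because the emergency suspension of filing deadlines ran from August 1, 2013 to August 1, 2014, the deadline is extended by 365 days to January 5, 2015.
Nothing else in the chronology tolls or restarts the period.

January 5, 2015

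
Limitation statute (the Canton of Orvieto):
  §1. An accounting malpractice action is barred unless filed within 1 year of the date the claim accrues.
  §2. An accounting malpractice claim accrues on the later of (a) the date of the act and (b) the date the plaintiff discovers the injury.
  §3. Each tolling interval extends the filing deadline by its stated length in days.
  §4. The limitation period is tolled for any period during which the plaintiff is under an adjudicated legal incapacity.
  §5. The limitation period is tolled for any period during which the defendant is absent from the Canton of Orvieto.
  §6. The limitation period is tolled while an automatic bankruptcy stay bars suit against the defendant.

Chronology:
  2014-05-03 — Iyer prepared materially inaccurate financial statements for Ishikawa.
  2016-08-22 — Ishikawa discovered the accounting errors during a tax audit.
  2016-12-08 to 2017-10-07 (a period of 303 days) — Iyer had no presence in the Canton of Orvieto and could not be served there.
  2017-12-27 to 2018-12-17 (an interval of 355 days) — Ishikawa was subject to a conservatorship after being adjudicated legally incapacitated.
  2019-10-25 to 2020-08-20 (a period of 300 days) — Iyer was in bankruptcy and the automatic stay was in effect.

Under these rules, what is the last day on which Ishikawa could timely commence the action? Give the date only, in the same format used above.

Taking the later of the act (2014-05-03) and discovery (2016-08-22), the claim accrued on 2016-08-22.
1 year from 2016-08-22 is 2017-08-22.
The period was tolled for 303 days by the defendant's absence from the jurisdiction (2016-12-08 to 2017-10-07), pushing the deadline to 2018-06-21.
Because the plaintiff's legal incapacity ran from 2017-12-27 to 2018-12-17, the deadline is extended by 355 days to 2019-06-11.
The automatic bankruptcy stay from 2019-10-25 to 2020-08-20 began after the period had already run on 2019-06-11, so it has no tolling effect.

2019-06-11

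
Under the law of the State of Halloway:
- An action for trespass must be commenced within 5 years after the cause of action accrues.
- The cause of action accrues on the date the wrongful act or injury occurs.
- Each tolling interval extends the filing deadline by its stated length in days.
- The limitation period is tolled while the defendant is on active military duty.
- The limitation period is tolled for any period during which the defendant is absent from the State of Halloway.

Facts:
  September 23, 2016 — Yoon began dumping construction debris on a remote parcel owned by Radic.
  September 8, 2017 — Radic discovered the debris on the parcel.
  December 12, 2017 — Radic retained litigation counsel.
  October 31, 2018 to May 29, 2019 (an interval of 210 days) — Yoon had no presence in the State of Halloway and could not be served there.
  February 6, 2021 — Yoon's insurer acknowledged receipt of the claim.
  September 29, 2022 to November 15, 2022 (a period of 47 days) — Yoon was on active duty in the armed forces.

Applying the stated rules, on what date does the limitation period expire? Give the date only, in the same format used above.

Because the rule ties accrual to occurrence, the claim accrued on September 23, 2016, not on the September 8, 2017 discovery date.
The untolled deadline — 5 years after September 23, 2016 — is September 23, 2021.
The defendant's absence from the jurisdiction from October 31, 2018 to May 29, 2019 tolled the period for 210 days, extending the deadline to April 21, 2022.
By the time the defendant's active military service began on September 29, 2022, the limitation period had already expired on April 21, 2022; that interval cannot revive it.
The other events in the timeline have no effect on the limitation period under the stated rules.

April 21, 2022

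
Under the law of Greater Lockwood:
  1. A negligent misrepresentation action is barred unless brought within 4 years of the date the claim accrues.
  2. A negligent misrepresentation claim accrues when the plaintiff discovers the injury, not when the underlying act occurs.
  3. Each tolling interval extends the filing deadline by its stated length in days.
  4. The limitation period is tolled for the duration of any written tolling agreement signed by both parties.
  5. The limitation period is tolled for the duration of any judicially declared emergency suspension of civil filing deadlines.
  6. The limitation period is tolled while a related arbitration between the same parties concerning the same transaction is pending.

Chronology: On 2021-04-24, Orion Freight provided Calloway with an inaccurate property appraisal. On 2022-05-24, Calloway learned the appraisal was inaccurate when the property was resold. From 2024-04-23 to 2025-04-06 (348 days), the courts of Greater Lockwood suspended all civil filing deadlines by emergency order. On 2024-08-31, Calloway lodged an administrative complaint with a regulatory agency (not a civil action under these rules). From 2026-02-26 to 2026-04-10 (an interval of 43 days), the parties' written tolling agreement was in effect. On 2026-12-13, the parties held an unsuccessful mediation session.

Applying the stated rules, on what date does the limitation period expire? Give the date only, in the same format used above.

Under the discovery rule, the claim accrued on 2022-05-24, when Calloway discovered the injury — not on the 2021-04-24 date of the underlying act.
4 years from 2022-05-24 is 2026-05-24.
Because the emergency suspension of filing deadlines ran from 2024-04-23 to 2025-04-06, the deadline is extended by 348 days to 2027-05-07.
Because the written tolling agreement ran from 2026-02-26 to 2026-04-10, the deadline is extended by 43 days to 2027-06-19.
None of the other events listed affects the running of the period under the stated rules.

2027-06-19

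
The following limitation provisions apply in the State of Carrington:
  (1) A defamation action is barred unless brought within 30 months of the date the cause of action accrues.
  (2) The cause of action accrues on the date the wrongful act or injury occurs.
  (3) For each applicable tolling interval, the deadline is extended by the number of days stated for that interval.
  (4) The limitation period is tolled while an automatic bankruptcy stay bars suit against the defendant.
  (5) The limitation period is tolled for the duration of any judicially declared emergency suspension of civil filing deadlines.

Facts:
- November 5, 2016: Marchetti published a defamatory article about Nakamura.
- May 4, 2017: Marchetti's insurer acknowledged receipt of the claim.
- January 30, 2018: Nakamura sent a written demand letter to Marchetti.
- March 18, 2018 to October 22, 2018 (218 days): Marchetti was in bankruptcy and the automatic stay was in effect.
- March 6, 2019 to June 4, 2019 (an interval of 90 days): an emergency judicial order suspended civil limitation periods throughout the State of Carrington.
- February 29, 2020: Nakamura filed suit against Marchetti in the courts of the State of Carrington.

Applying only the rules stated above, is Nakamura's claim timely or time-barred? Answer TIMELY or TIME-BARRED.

The limitation period began to run on November 5, 2016.
The untolled deadline — 30 months after November 5, 2016 — is May 5, 2019.
The period was tolled for 218 days by the automatic bankruptcy stay (March 18, 2018 to October 22, 2018), pushing the deadline to December 9, 2019.
Because the emergency suspension of filing deadlines ran from March 6, 2019 to June 4, 2019, the deadline is extended by 90 days to March 8, 2020.
Nothing else in the chronology tolls or restarts the period.
The February 29, 2020 filing precedes the March 8, 2020 deadline; the claim is timely.

TIMELY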